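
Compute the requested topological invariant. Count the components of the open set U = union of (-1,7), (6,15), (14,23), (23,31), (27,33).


Sort and merge overlapping open intervals.
Merged: (-1,23), (23,33).
Number of components = 2

2


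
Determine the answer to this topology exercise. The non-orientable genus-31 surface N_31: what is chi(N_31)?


For a non-orientable closed surface with k crosscaps: chi = 2 - k.
Here k = 31.
chi = 2 - 31 = -29

-29


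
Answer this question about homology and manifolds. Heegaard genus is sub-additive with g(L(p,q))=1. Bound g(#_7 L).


Heegaard genus satisfies g(A#B) <= g(A) + g(B).
Each lens space has g = 1.
Upper bound: 7 * 1 = 7

7


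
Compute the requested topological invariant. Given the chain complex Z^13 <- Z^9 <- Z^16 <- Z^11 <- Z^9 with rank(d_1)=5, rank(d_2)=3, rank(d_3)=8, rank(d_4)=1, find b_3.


rank H_k = rank(ker d_k) - rank(im d_{k+1}).
rank(ker d_3) = rank(C_3) - rank(d_3) = 11 - 8 = 3.
rank(im d_{3+1}) = 1.
rank H_3 = 3 - 1 = 2

2


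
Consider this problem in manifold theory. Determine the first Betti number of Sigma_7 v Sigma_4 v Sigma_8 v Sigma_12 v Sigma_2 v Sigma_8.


For a wedge X v Y: reduced H_k(X v Y) = H_k(X) + H_k(Y).
Each Sigma_g contributes b_1 = 2g.
b_1 = 14 + 8 + 16 + 24 + 4 + 16 = 82

82


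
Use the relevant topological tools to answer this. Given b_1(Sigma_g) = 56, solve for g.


For a closed orientable surface: b_1 = 2g.
56 = 2g
g = 56 / 2 = 28

28


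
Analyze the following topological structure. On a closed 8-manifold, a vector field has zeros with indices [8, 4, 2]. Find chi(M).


Poincare-Hopf: chi(M) = sum of indices of zeros.
chi = (8) + (4) + (2) = 14

14


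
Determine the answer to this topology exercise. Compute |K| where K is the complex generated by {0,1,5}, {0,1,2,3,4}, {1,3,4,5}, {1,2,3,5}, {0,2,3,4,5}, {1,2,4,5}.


Each maximal simplex on m vertices has 2^m - 1 nonempty faces.
Take the union (dedupe shared faces).
Total distinct faces = 55

55


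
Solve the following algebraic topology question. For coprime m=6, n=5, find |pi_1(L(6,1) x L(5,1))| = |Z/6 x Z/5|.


pi_1(X x Y) = pi_1(X) x pi_1(Y).
pi_1(L(6,1)) = Z/6, pi_1(L(5,1)) = Z/5.
|Z/6 x Z/5| = 6 * 5 = 30

30


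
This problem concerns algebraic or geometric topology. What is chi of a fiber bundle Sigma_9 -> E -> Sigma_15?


For a fiber bundle F -> E -> B (with CW structure): chi(E) = chi(B) * chi(F).
chi(Sigma_15) = -28, chi(Sigma_9) = -16.
chi(E) = (-28) * (-16) = 448

448


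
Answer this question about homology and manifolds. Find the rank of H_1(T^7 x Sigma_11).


pi_1(A x B) = pi_1(A) x pi_1(B); rank of abelianization = b_1.
b_1(T^7) = 7, b_1(Sigma_11) = 2*11 = 22.
b_1(product) = 7 + 22 = 29

29


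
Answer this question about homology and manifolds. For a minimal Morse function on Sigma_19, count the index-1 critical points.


A perfect Morse function has m_k = b_k.
For Sigma_19: b_0=1, b_1=2g=38, b_2=1.
Saddles m_1 = 2g = 38

38


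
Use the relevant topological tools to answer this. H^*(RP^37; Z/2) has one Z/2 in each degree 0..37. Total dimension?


H^k(RP^37; Z/2) = Z/2 for each 0 <= k <= 37.
Total dimension = 37 + 1 = 38

38


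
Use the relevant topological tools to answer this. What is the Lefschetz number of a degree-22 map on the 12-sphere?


On S^12: L(f) = tr(f_0*) + (-1)^12 tr(f_12*) = 1 + (-1)^12 * deg(f).
L(f) = 1 + (-1)^12 * 22 = 1 + 22 = 23

23


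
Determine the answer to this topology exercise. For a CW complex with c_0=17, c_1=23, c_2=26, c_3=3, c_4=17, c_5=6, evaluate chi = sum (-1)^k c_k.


chi = sum_k (-1)^k c_k.
= (-1)^0*17 + (-1)^1*23 + (-1)^2*26 + (-1)^3*3 + (-1)^4*17 + (-1)^5*6
= (17) + (-23) + (26) + (-3) + (17) + (-6)
= 28

28


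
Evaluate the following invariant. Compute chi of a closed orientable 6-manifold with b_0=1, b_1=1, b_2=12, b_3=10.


By Poincare duality b_k = b_{6-k}, so full Betti numbers: b_0=1, b_1=1, b_2=12, b_3=10, b_4=12, b_5=1, b_6=1.
chi = sum (-1)^k b_k = 14

14


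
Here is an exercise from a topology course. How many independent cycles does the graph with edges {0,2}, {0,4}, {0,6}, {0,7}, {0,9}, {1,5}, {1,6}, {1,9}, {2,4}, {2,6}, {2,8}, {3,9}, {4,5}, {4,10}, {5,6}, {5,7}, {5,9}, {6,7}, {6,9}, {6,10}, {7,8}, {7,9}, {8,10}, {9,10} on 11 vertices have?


b_1 = E - V + (number of components).
E = 24, V = 11, components = 1.
b_1 = 24 - 11 + 1 = 14

14


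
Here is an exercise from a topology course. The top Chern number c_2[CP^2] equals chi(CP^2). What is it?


For any closed oriented manifold, <e(TM),[M]> = chi(M).
chi(CP^2) = 2+1 = 3

3


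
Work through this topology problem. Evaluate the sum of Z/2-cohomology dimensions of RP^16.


H^k(RP^16; Z/2) = Z/2 for each 0 <= k <= 16.
Total dimension = 16 + 1 = 17

17


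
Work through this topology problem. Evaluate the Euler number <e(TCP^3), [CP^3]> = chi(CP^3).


For any closed oriented manifold, <e(TM),[M]> = chi(M).
chi(CP^3) = 3+1 = 4

4


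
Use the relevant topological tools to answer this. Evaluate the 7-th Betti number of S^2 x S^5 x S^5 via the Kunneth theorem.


Each S^d has Poincare polynomial 1 + t^d.
The product S^2 x S^5 x S^5 has Poincare polynomial prod(1+t^d_i).
Expanding: b_0=1, b_2=1, b_5=2, b_7=2, b_10=1, b_12=1.
b_7 = 2

2


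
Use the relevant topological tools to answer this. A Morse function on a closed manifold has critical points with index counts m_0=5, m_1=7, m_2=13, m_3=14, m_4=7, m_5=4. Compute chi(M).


Morse theory: chi(M) = sum_k (-1)^k m_k where m_k = #(index-k critical points).
= (5) + (-7) + (13) + (-14) + (7) + (-4) = 0

0


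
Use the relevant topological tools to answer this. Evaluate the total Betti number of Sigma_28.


For Sigma_28: b_0 = 1, b_1 = 2g = 56, b_2 = 1.
Total = 1 + 56 + 1 = 58

58


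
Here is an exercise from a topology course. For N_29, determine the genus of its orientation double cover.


chi(N_29) = 2 - 29 = -27.
Double cover: chi(Sigma_g) = 2 * chi(N_29) = 2*(-27) = -54.
2 - 2g = -54, so g = (2 - (-54))/2 = 56/2 = 28

28


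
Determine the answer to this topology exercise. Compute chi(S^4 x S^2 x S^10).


chi is multiplicative: chi(X x Y) = chi(X) chi(Y).
Each even-dim sphere has chi = 2. There are 3 factors.
chi = 2^3 = 8

8


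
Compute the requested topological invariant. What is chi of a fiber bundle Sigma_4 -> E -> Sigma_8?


For a fiber bundle F -> E -> B (with CW structure): chi(E) = chi(B) * chi(F).
chi(Sigma_8) = -14, chi(Sigma_4) = -6.
chi(E) = (-14) * (-6) = 84

84


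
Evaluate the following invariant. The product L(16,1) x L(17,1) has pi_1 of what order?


pi_1(X x Y) = pi_1(X) x pi_1(Y).
pi_1(L(16,1)) = Z/16, pi_1(L(17,1)) = Z/17.
|Z/16 x Z/17| = 16 * 17 = 272

272


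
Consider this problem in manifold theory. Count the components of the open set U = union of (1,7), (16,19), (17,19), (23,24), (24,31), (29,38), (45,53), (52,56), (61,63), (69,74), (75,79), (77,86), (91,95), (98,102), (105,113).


Sort and merge overlapping open intervals.
Merged: (1,7), (16,19), (23,24), (24,38), (45,56), (61,63), (69,74), (75,86), (91,95), (98,102), (105,113).
Number of components = 11

11


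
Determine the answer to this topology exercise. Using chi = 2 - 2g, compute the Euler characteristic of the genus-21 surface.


For a closed orientable surface of genus g: chi = 2 - 2g.
Here g = 21.
chi = 2 - 2*21 = 2 - 42 = -40

-40


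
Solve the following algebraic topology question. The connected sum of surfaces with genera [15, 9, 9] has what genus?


Genus is additive under connected sum of orientable surfaces.
g = 15 + 9 + 9 = 33

33


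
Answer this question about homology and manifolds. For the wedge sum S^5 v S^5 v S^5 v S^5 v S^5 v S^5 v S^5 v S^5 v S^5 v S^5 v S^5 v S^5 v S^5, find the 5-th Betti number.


For a wedge of spheres, H_k (k>0) is free on one generator per sphere of dimension k.
Spheres of dimension 5: count = 13.
b_5 = 13

13


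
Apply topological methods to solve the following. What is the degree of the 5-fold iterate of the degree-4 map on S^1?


deg(f) = 4. Degree is multiplicative: deg(f^5) = (deg f)^5.
deg(f^5) = (4)^5 = 1024

1024


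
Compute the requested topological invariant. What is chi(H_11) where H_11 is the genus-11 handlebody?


A genus-g handlebody deformation retracts to a wedge of g circles.
chi(vee_g S^1) = 1 - g.
chi(H_11) = 1 - 11 = -10

-10


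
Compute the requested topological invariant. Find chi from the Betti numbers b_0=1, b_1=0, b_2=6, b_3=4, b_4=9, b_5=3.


chi = sum_k (-1)^k b_k.
= (1) + (0) + (6) + (-4) + (9) + (-3)
= 9

9


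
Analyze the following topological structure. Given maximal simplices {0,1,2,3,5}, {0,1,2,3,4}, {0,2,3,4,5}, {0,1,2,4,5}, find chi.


Enumerate all faces; f-vector: f_0=6, f_1=15, f_2=20, f_3=14, f_4=4.
chi = sum (-1)^k f_k = 1

1


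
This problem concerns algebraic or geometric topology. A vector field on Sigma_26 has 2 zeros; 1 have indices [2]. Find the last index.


Poincare-Hopf: sum of indices = chi(M).
chi(Sigma_26) = 2 - 2*26 = -50.
Sum of known indices = 2.
x = chi - (sum known) = -50 - (2) = -52

-52


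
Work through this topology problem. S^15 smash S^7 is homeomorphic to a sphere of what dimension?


S^m ^ S^n = S^{m+n}.
k = 15 + 7 = 22

22


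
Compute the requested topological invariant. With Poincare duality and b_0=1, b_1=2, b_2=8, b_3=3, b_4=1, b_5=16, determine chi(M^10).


By Poincare duality b_k = b_{10-k}, so full Betti numbers: b_0=1, b_1=2, b_2=8, b_3=3, b_4=1, b_5=16, b_6=1, b_7=3, b_8=8, b_9=2, b_10=1.
chi = sum (-1)^k b_k = -6

-6


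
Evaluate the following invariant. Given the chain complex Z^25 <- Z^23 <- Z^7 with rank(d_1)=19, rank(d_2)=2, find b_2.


rank H_k = rank(ker d_k) - rank(im d_{k+1}).
rank(ker d_2) = rank(C_2) - rank(d_2) = 7 - 2 = 5.
rank(im d_{2+1}) = 0.
rank H_2 = 5 - 0 = 5

5


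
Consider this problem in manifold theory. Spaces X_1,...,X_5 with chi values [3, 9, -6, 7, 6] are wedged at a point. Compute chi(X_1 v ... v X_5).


chi(A v B) = chi(A) + chi(B) - 1 (one point identified).
For 5 spaces: chi = (sum chi_i) - (5 - 1).
sum = 19; chi = 19 - 4 = 15

15


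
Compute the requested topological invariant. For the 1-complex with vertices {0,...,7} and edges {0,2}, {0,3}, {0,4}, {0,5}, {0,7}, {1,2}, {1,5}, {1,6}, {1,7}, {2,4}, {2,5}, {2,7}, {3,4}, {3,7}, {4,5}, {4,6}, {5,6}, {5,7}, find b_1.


b_1 = E - V + (number of components).
E = 18, V = 8, components = 1.
b_1 = 18 - 8 + 1 = 11

11


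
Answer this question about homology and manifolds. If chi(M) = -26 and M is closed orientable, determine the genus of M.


chi = 2 - 2g for closed orientable surfaces.
-26 = 2 - 2g
2g = 2 - (-26) = 28
g = 14

14


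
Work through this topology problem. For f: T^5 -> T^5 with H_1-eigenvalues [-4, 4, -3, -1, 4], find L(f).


For a torus self-map: L(f) = det(I - A) where A acts on H_1.
L(f) = (1--4) * (1-4) * (1--3) * (1--1) * (1-4) = 5 * -3 * 4 * 2 * -3 = 360

360


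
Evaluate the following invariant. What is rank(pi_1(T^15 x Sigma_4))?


pi_1(A x B) = pi_1(A) x pi_1(B); rank of abelianization = b_1.
b_1(T^15) = 15, b_1(Sigma_4) = 2*4 = 8.
b_1(product) = 15 + 8 = 23

23


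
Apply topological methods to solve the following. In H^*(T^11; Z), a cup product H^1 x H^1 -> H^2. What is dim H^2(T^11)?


Cup product: H^p x H^q -> H^{p+q}; here p+q = 1+1 = 2.
rank H^k(T^n) = C(n,k).
C(11,2) = 55

55


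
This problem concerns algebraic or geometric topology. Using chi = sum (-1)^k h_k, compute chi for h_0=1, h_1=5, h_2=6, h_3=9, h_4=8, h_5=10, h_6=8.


Handles of index k contribute (-1)^k to chi (same as CW cells).
chi = (1) + (-5) + (6) + (-9) + (8) + (-10) + (8) = -1

-1


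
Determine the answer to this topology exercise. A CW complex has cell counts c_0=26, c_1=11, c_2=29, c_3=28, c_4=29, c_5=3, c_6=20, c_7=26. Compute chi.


chi = sum_k (-1)^k c_k.
= (-1)^0*26 + (-1)^1*11 + (-1)^2*29 + (-1)^3*28 + (-1)^4*29 + (-1)^5*3 + (-1)^6*20 + (-1)^7*26
= (26) + (-11) + (29) + (-28) + (29) + (-3) + (20) + (-26)
= 36

36


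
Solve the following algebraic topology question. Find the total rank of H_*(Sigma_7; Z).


For Sigma_7: b_0 = 1, b_1 = 2g = 14, b_2 = 1.
Total = 1 + 14 + 1 = 16

16


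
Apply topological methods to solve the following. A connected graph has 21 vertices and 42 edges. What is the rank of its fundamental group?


For a connected graph: rank(pi_1) = b_1 = E - V + 1 = 1 - chi.
chi = V - E = 21 - 42 = -21.
rank = 1 - (-21) = 42 - 21 + 1 = 22

22


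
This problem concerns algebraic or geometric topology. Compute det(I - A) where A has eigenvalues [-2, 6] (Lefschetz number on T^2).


For a torus self-map: L(f) = det(I - A) where A acts on H_1.
L(f) = (1--2) * (1-6) = 3 * -5 = -15

-15


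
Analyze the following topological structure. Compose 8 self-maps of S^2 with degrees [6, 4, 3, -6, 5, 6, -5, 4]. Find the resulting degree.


Degree is multiplicative: deg(composition) = product of degrees.
= (6) * (4) * (3) * (-6) * (5) * (6) * (-5) * (4) = 259200

259200


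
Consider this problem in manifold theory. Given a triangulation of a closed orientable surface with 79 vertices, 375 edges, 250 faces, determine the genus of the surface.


chi = V - E + F = 79 - 375 + 250 = -46
For orientable closed surface: chi = 2 - 2g, so g = (2 - chi)/2.
g = (2 - (-46)) / 2 = 48 / 2 = 24

24


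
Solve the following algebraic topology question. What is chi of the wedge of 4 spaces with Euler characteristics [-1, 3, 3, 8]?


chi(A v B) = chi(A) + chi(B) - 1 (one point identified).
For 4 spaces: chi = (sum chi_i) - (4 - 1).
sum = 13; chi = 13 - 3 = 10

10


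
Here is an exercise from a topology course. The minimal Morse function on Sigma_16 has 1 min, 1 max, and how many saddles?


A perfect Morse function has m_k = b_k.
For Sigma_16: b_0=1, b_1=2g=32, b_2=1.
Saddles m_1 = 2g = 32

32


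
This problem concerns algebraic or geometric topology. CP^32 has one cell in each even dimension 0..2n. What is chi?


CP^32 has one cell in each even dimension 0, 2, ..., 2*32 (32+1 cells total).
All cells are even-dimensional, so chi = number of cells.
chi = 32 + 1 = 33

33


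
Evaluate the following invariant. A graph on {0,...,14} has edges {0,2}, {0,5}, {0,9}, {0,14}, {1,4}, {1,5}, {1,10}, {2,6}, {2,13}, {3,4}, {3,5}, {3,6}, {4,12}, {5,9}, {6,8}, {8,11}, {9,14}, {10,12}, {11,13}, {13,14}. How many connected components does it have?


Run DFS/union-find over 15 vertices.
V = 15, E = 20.
Number of components = 2

2


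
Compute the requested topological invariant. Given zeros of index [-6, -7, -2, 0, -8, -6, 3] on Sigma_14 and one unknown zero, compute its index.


Poincare-Hopf: sum of indices = chi(M).
chi(Sigma_14) = 2 - 2*14 = -26.
Sum of known indices = -26.
x = chi - (sum known) = -26 - (-26) = 0

0


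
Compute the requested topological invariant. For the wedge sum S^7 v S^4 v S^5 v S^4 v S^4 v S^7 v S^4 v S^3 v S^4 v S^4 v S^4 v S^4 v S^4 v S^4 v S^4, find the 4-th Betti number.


For a wedge of spheres, H_k (k>0) is free on one generator per sphere of dimension k.
Spheres of dimension 4: count = 11.
b_4 = 11

11


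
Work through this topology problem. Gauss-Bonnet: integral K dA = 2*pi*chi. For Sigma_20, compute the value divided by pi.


Gauss-Bonnet: integral K dA = 2*pi*chi(M).
chi(Sigma_20) = 2 - 2*20 = -38.
(integral K dA)/pi = 2*chi = 2*(-38) = -76

-76


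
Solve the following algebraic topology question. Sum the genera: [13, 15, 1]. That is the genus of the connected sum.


Genus is additive under connected sum of orientable surfaces.
g = 13 + 15 + 1 = 29

29


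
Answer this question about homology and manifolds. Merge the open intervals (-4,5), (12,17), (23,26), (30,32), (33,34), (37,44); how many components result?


Sort and merge overlapping open intervals.
Merged: (-4,5), (12,17), (23,26), (30,32), (33,34), (37,44).
Number of components = 6

6


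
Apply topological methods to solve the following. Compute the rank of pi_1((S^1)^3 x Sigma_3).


pi_1(A x B) = pi_1(A) x pi_1(B); rank of abelianization = b_1.
b_1(T^3) = 3, b_1(Sigma_3) = 2*3 = 6.
b_1(product) = 3 + 6 = 9

9


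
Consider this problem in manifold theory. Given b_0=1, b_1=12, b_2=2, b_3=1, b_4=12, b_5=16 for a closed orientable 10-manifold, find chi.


By Poincare duality b_k = b_{10-k}, so full Betti numbers: b_0=1, b_1=12, b_2=2, b_3=1, b_4=12, b_5=16, b_6=12, b_7=1, b_8=2, b_9=12, b_10=1.
chi = sum (-1)^k b_k = -12

-12


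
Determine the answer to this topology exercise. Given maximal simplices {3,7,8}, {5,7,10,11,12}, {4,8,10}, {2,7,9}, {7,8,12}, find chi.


Enumerate all faces; f-vector: f_0=10, f_1=20, f_2=14, f_3=5, f_4=1.
chi = sum (-1)^k f_k = 0

0


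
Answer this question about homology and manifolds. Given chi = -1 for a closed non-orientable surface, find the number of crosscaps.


chi = 2 - k for closed non-orientable surfaces with k crosscaps.
-1 = 2 - k
k = 2 - (-1) = 3

3


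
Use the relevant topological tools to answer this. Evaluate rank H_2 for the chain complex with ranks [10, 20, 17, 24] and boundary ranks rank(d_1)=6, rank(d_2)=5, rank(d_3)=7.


rank H_k = rank(ker d_k) - rank(im d_{k+1}).
rank(ker d_2) = rank(C_2) - rank(d_2) = 17 - 5 = 12.
rank(im d_{2+1}) = 7.
rank H_2 = 12 - 7 = 5

5


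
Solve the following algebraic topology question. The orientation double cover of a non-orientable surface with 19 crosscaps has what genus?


chi(N_19) = 2 - 19 = -17.
Double cover: chi(Sigma_g) = 2 * chi(N_19) = 2*(-17) = -34.
2 - 2g = -34, so g = (2 - (-34))/2 = 36/2 = 18

18


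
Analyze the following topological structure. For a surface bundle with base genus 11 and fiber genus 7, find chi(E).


For a fiber bundle F -> E -> B (with CW structure): chi(E) = chi(B) * chi(F).
chi(Sigma_11) = -20, chi(Sigma_7) = -12.
chi(E) = (-20) * (-12) = 240

240


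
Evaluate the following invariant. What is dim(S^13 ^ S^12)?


S^m ^ S^n = S^{m+n}.
k = 13 + 12 = 25

25


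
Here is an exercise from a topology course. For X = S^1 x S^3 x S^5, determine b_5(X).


Each S^d has Poincare polynomial 1 + t^d.
The product S^1 x S^3 x S^5 has Poincare polynomial prod(1+t^d_i).
Expanding: b_0=1, b_1=1, b_3=1, b_4=1, b_5=1, b_6=1, b_8=1, b_9=1.
b_5 = 1

1


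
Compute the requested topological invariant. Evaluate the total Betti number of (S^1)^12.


b_k(T^12) = C(12,k), so the sum over k is sum_k C(12,k) = 2^12.
Total = 2^12 = 4096

4096


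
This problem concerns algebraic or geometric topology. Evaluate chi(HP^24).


HP^24 has one cell in each dimension 0, 4, ..., 4*24 (24+1 cells, all even-dim).
chi = 24 + 1 = 25

25


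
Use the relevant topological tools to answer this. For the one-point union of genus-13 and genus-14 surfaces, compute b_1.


For a wedge: H_1(A v B) = H_1(A) + H_1(B).
b_1(Sigma_13) = 26, b_1(Sigma_14) = 28.
b_1 = 26 + 28 = 54

54


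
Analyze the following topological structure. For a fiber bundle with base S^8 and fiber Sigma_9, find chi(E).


chi(S^8) = 2 (n even), chi(Sigma_9) = 2 - 2*9 = -16.
chi(E) = 2 * (-16) = -32

-32


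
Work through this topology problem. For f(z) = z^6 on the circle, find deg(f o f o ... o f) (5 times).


deg(f) = 6. Degree is multiplicative: deg(f^5) = (deg f)^5.
deg(f^5) = (6)^5 = 7776

7776


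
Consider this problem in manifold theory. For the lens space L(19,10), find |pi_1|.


pi_1(L(p,q)) = Z/pZ for any q coprime to p.
|pi_1(L(19,10))| = 19

19


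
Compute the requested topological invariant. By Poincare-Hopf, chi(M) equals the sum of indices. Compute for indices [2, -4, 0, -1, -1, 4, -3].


Poincare-Hopf: chi(M) = sum of indices of zeros.
chi = (2) + (-4) + (0) + (-1) + (-1) + (4) + (-3) = -3

-3


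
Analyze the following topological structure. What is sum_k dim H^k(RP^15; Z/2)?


H^k(RP^15; Z/2) = Z/2 for each 0 <= k <= 15.
Total dimension = 15 + 1 = 16

16


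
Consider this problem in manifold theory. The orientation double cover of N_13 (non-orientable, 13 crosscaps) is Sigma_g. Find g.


chi(N_13) = 2 - 13 = -11.
Double cover: chi(Sigma_g) = 2 * chi(N_13) = 2*(-11) = -22.
2 - 2g = -22, so g = (2 - (-22))/2 = 24/2 = 12

12


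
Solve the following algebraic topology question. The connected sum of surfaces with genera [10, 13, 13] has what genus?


Genus is additive under connected sum of orientable surfaces.
g = 10 + 13 + 13 = 36

36


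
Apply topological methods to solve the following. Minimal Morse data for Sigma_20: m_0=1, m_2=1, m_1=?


A perfect Morse function has m_k = b_k.
For Sigma_20: b_0=1, b_1=2g=40, b_2=1.
Saddles m_1 = 2g = 40

40


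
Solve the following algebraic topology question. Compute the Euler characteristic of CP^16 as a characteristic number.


For any closed oriented manifold, <e(TM),[M]> = chi(M).
chi(CP^16) = 16+1 = 17

17


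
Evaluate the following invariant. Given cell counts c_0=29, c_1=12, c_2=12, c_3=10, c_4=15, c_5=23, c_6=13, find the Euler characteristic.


chi = sum_k (-1)^k c_k.
= (-1)^0*29 + (-1)^1*12 + (-1)^2*12 + (-1)^3*10 + (-1)^4*15 + (-1)^5*23 + (-1)^6*13
= (29) + (-12) + (12) + (-10) + (15) + (-23) + (13)
= 24

24


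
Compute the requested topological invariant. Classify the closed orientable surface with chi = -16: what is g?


chi = 2 - 2g for closed orientable surfaces.
-16 = 2 - 2g
2g = 2 - (-16) = 18
g = 9

9


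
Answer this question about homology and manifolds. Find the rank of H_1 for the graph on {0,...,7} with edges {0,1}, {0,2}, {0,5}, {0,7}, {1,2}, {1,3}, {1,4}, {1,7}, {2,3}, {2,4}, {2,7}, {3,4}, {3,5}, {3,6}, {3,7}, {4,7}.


b_1 = E - V + (number of components).
E = 16, V = 8, components = 1.
b_1 = 16 - 8 + 1 = 9

9


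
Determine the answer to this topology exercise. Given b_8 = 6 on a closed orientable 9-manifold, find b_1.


Poincare duality for closed orientable n-manifolds: b_k = b_{n-k}.
Here n = 9, so b_1 = b_8 = 6

6


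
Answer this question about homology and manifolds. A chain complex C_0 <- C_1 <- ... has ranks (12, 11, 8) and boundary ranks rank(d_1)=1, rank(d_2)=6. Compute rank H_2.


rank H_k = rank(ker d_k) - rank(im d_{k+1}).
rank(ker d_2) = rank(C_2) - rank(d_2) = 8 - 6 = 2.
rank(im d_{2+1}) = 0.
rank H_2 = 2 - 0 = 2

2


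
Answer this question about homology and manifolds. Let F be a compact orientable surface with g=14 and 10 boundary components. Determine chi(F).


For a compact orientable surface with genus g and b boundary components: chi = 2 - 2g - b.
chi = 2 - 2*14 - 10 = 2 - 28 - 10 = -36

-36


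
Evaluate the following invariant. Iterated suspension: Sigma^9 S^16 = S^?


Each suspension raises dimension by 1: Sigma S^n = S^{n+1}.
Sigma^9 S^16 = S^{16+9} = S^25

25


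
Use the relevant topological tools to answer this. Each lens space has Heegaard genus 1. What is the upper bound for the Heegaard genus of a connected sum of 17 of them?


Heegaard genus satisfies g(A#B) <= g(A) + g(B).
Each lens space has g = 1.
Upper bound: 17 * 1 = 17

17


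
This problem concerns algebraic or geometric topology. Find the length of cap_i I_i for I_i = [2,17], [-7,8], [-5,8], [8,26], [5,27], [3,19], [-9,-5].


Intersection = [max(a_i), min(b_i)] = [8, -5].
Since 8 > -5, the intersection is empty.
Length = 0

0


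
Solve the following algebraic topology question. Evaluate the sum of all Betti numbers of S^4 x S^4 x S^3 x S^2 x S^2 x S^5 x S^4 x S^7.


Total Betti number is multiplicative under products.
Each S^d (d>=1) has total Betti number 2.
There are 8 sphere factors.
Total = 2^8 = 256

256


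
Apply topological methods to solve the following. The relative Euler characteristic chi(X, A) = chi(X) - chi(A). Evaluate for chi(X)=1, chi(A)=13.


Relative Euler characteristic: chi(X, A) = chi(X) - chi(A).
= 1 - (13) = -12

-12


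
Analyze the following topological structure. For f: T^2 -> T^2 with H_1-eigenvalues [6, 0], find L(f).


For a torus self-map: L(f) = det(I - A) where A acts on H_1.
L(f) = (1-6) * (1-0) = -5 * 1 = -5

-5


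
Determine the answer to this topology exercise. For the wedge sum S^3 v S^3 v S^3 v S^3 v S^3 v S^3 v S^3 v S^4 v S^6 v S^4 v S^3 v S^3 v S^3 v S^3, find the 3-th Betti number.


For a wedge of spheres, H_k (k>0) is free on one generator per sphere of dimension k.
Spheres of dimension 3: count = 11.
b_3 = 11

11


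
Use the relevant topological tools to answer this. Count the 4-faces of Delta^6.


Delta^6 has 6+1 vertices. A 4-face is a choice of 4+1 vertices.
f_4 = C(6+1, 4+1) = C(7,5) = 21

21


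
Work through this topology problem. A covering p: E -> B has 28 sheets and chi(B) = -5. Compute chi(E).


For a finite covering: chi(E) = (number of sheets) * chi(B).
chi(E) = 28 * (-5) = -140

-140


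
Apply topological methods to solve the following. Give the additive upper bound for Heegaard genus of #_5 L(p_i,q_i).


Heegaard genus satisfies g(A#B) <= g(A) + g(B).
Each lens space has g = 1.
Upper bound: 5 * 1 = 5

5


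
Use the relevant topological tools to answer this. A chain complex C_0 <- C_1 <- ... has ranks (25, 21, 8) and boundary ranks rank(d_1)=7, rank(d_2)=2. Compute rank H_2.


rank H_k = rank(ker d_k) - rank(im d_{k+1}).
rank(ker d_2) = rank(C_2) - rank(d_2) = 8 - 2 = 6.
rank(im d_{2+1}) = 0.
rank H_2 = 6 - 0 = 6

6


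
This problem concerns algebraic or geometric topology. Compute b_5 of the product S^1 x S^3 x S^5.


Each S^d has Poincare polynomial 1 + t^d.
The product S^1 x S^3 x S^5 has Poincare polynomial prod(1+t^d_i).
Expanding: b_0=1, b_1=1, b_3=1, b_4=1, b_5=1, b_6=1, b_8=1, b_9=1.
b_5 = 1

1


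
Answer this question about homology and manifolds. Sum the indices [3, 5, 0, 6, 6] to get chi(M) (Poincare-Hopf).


Poincare-Hopf: chi(M) = sum of indices of zeros.
chi = (3) + (5) + (0) + (6) + (6) = 20

20


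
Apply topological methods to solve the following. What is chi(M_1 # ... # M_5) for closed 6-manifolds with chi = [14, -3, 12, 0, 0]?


For n-manifolds: chi(A#B) = chi(A) + chi(B) - chi(S^6).
chi(S^6) = 1 + (-1)^6 = 2.
chi(#) = (sum chi_i) - (5-1)*chi(S^6) = 23 - 4*2 = 15

15


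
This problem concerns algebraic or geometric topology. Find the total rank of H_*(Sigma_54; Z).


For Sigma_54: b_0 = 1, b_1 = 2g = 108, b_2 = 1.
Total = 1 + 108 + 1 = 110

110


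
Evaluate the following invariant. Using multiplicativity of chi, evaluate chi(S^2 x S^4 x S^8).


chi is multiplicative: chi(X x Y) = chi(X) chi(Y).
Each even-dim sphere has chi = 2. There are 3 factors.
chi = 2^3 = 8

8


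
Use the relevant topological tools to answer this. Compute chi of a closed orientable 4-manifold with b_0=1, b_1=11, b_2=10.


By Poincare duality b_k = b_{4-k}, so full Betti numbers: b_0=1, b_1=11, b_2=10, b_3=11, b_4=1.
chi = sum (-1)^k b_k = -10

-10


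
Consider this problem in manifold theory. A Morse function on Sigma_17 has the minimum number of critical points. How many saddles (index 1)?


A perfect Morse function has m_k = b_k.
For Sigma_17: b_0=1, b_1=2g=34, b_2=1.
Saddles m_1 = 2g = 34

34


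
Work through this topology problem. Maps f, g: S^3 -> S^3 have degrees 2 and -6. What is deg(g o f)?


Degree is multiplicative under composition: deg(g o f) = deg(g) * deg(f).
= -6 * 2 = -12

-12


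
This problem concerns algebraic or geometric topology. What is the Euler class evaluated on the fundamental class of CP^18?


For any closed oriented manifold, <e(TM),[M]> = chi(M).
chi(CP^18) = 18+1 = 19

19


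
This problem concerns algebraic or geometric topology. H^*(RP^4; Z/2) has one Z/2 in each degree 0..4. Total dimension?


H^k(RP^4; Z/2) = Z/2 for each 0 <= k <= 4.
Total dimension = 4 + 1 = 5

5


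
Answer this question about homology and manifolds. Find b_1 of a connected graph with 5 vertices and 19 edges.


For a connected graph: rank(pi_1) = b_1 = E - V + 1 = 1 - chi.
chi = V - E = 5 - 19 = -14.
rank = 1 - (-14) = 19 - 5 + 1 = 15

15


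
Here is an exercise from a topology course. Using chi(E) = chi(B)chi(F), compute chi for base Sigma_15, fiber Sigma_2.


For a fiber bundle F -> E -> B (with CW structure): chi(E) = chi(B) * chi(F).
chi(Sigma_15) = -28, chi(Sigma_2) = -2.
chi(E) = (-28) * (-2) = 56

56


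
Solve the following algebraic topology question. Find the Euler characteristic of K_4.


K_4: V = 4, E = C(4,2) = 6.
chi = V - E = 4 - 6 = -2

-2


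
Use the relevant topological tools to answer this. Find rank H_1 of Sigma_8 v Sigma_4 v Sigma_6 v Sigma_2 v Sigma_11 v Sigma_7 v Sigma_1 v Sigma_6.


For a wedge X v Y: reduced H_k(X v Y) = H_k(X) + H_k(Y).
Each Sigma_g contributes b_1 = 2g.
b_1 = 16 + 8 + 12 + 4 + 22 + 14 + 2 + 12 = 90

90


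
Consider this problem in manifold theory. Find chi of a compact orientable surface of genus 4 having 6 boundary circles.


For a compact orientable surface with genus g and b boundary components: chi = 2 - 2g - b.
chi = 2 - 2*4 - 6 = 2 - 8 - 6 = -12

-12


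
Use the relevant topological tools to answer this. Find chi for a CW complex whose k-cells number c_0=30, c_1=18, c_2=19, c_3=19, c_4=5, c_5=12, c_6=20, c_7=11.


chi = sum_k (-1)^k c_k.
= (-1)^0*30 + (-1)^1*18 + (-1)^2*19 + (-1)^3*19 + (-1)^4*5 + (-1)^5*12 + (-1)^6*20 + (-1)^7*11
= (30) + (-18) + (19) + (-19) + (5) + (-12) + (20) + (-11)
= 14

14


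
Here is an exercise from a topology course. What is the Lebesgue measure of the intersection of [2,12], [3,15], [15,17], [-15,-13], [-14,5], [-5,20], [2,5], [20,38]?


Intersection = [max(a_i), min(b_i)] = [20, -13].
Since 20 > -13, the intersection is empty.
Length = 0

0


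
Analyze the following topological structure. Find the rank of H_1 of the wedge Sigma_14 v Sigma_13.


For a wedge: H_1(A v B) = H_1(A) + H_1(B).
b_1(Sigma_14) = 28, b_1(Sigma_13) = 26.
b_1 = 28 + 26 = 54

54


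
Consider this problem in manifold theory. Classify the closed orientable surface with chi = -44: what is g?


chi = 2 - 2g for closed orientable surfaces.
-44 = 2 - 2g
2g = 2 - (-44) = 46
g = 23

23


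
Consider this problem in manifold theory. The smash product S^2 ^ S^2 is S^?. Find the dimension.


S^m ^ S^n = S^{m+n}.
k = 2 + 2 = 4

4


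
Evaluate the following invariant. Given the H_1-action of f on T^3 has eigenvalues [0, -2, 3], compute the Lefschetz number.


For a torus self-map: L(f) = det(I - A) where A acts on H_1.
L(f) = (1-0) * (1--2) * (1-3) = 1 * 3 * -2 = -6

-6


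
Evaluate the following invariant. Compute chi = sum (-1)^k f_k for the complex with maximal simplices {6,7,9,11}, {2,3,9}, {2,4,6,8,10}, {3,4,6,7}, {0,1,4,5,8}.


Enumerate all faces; f-vector: f_0=12, f_1=32, f_2=29, f_3=12, f_4=2.
chi = sum (-1)^k f_k = -1

-1


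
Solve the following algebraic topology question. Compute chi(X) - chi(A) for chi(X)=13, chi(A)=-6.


Relative Euler characteristic: chi(X, A) = chi(X) - chi(A).
= 13 - (-6) = 19

19


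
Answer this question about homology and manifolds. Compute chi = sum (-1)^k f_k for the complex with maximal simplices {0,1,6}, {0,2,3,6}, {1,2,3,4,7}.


Enumerate all faces; f-vector: f_0=7, f_1=17, f_2=15, f_3=6, f_4=1.
chi = sum (-1)^k f_k = 0

0


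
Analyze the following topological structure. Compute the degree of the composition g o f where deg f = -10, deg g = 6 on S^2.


Degree is multiplicative under composition: deg(g o f) = deg(g) * deg(f).
= 6 * -10 = -60

-60


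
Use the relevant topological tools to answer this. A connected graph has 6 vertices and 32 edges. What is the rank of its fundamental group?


For a connected graph: rank(pi_1) = b_1 = E - V + 1 = 1 - chi.
chi = V - E = 6 - 32 = -26.
rank = 1 - (-26) = 32 - 6 + 1 = 27

27


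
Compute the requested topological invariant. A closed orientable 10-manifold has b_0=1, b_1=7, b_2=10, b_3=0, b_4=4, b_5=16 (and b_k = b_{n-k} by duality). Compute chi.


By Poincare duality b_k = b_{10-k}, so full Betti numbers: b_0=1, b_1=7, b_2=10, b_3=0, b_4=4, b_5=16, b_6=4, b_7=0, b_8=10, b_9=7, b_10=1.
chi = sum (-1)^k b_k = 0

0


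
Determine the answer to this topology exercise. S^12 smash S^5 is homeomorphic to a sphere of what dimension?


S^m ^ S^n = S^{m+n}.
k = 12 + 5 = 17

17


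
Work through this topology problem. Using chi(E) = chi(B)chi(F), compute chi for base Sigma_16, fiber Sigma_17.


For a fiber bundle F -> E -> B (with CW structure): chi(E) = chi(B) * chi(F).
chi(Sigma_16) = -30, chi(Sigma_17) = -32.
chi(E) = (-30) * (-32) = 960

960


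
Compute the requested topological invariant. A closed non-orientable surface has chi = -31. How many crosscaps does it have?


chi = 2 - k for closed non-orientable surfaces with k crosscaps.
-31 = 2 - k
k = 2 - (-31) = 33

33


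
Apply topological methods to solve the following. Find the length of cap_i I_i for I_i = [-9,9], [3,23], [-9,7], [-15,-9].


Intersection = [max(a_i), min(b_i)] = [3, -9].
Since 3 > -9, the intersection is empty.
Length = 0

0


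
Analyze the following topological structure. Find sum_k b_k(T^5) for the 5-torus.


b_k(T^5) = C(5,k), so the sum over k is sum_k C(5,k) = 2^5.
Total = 2^5 = 32

32


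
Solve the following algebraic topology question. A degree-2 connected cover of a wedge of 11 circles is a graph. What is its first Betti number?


Nielsen-Schreier: an index-n subgroup of F_r is free of rank 1 + n(r-1).
Equivalently: chi(cover) = n*chi(base); chi(vee_r S^1) = 1 - 11 = -10.
chi(E) = 2*(-10) = -20; rank = 1 - chi(E) = 1 - (-20) = 21.
rank = 1 + 2*(11-1) = 1 + 20 = 21

21


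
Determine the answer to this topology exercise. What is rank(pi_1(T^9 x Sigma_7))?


pi_1(A x B) = pi_1(A) x pi_1(B); rank of abelianization = b_1.
b_1(T^9) = 9, b_1(Sigma_7) = 2*7 = 14.
b_1(product) = 9 + 14 = 23

23


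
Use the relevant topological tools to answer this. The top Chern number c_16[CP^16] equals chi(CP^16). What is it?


For any closed oriented manifold, <e(TM),[M]> = chi(M).
chi(CP^16) = 16+1 = 17

17


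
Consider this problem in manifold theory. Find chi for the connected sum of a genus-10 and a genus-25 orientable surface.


chi(Sigma_10) = 2 - 2*10 = -18
chi(Sigma_25) = 2 - 2*25 = -48
For surfaces: chi(A#B) = chi(A) + chi(B) - 2.
chi = -18 + -48 - 2 = -68

-68


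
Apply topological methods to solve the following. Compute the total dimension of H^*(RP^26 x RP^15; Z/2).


dim H^*(RP^n; Z/2) = n+1 (one Z/2 in each degree 0..n).
Total Betti number is multiplicative.
Total = (26+1) * (15+1) = 27 * 16 = 432

432


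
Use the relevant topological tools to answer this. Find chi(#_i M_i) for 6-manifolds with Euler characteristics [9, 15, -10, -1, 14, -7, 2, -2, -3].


For n-manifolds: chi(A#B) = chi(A) + chi(B) - chi(S^6).
chi(S^6) = 1 + (-1)^6 = 2.
chi(#) = (sum chi_i) - (9-1)*chi(S^6) = 17 - 8*2 = 1

1


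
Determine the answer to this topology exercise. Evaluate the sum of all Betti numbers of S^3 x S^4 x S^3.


Total Betti number is multiplicative under products.
Each S^d (d>=1) has total Betti number 2.
There are 3 sphere factors.
Total = 2^3 = 8

8


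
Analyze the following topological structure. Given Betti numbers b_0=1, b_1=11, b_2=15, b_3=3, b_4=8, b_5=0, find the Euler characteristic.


chi = sum_k (-1)^k b_k.
= (1) + (-11) + (15) + (-3) + (8) + (0)
= 10

10


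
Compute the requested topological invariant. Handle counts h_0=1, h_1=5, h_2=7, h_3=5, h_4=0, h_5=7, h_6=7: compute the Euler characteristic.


Handles of index k contribute (-1)^k to chi (same as CW cells).
chi = (1) + (-5) + (7) + (-5) + (0) + (-7) + (7) = -2

-2


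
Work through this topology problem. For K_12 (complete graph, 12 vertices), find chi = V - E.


K_12: V = 12, E = C(12,2) = 66.
chi = V - E = 12 - 66 = -54

-54


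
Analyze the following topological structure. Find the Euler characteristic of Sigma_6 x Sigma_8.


chi(Sigma_6) = 2 - 2*6 = -10
chi(Sigma_8) = 2 - 2*8 = -14
chi(product) = (-10) * (-14) = 140

140


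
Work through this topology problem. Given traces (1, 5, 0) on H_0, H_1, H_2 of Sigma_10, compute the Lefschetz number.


L(f) = tr(f_0*) - tr(f_1*) + tr(f_2*).
= 1 - (5) + (0)
= -4

-4


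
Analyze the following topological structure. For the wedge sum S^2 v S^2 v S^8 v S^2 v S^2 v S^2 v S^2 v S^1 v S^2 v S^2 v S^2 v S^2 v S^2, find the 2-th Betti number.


For a wedge of spheres, H_k (k>0) is free on one generator per sphere of dimension k.
Spheres of dimension 2: count = 11.
b_2 = 11

11


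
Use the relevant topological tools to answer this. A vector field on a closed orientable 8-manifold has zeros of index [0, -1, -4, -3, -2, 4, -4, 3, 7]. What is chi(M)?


Poincare-Hopf: chi(M) = sum of indices of zeros.
chi = (0) + (-1) + (-4) + (-3) + (-2) + (4) + (-4) + (3) + (7) = 0

0


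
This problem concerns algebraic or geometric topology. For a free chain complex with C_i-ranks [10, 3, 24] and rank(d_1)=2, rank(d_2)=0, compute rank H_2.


rank H_k = rank(ker d_k) - rank(im d_{k+1}).
rank(ker d_2) = rank(C_2) - rank(d_2) = 24 - 0 = 24.
rank(im d_{2+1}) = 0.
rank H_2 = 24 - 0 = 24

24


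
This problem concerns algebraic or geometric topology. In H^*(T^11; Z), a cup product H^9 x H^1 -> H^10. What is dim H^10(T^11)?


Cup product: H^p x H^q -> H^{p+q}; here p+q = 9+1 = 10.
rank H^k(T^n) = C(n,k).
C(11,10) = 11

11


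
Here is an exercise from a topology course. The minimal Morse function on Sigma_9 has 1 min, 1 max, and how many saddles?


A perfect Morse function has m_k = b_k.
For Sigma_9: b_0=1, b_1=2g=18, b_2=1.
Saddles m_1 = 2g = 18

18


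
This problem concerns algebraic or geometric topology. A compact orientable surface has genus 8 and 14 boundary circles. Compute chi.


For a compact orientable surface with genus g and b boundary components: chi = 2 - 2g - b.
chi = 2 - 2*8 - 14 = 2 - 16 - 14 = -28

-28


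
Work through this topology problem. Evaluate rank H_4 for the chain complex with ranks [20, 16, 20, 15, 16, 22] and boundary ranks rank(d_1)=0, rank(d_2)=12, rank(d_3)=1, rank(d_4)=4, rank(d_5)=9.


rank H_k = rank(ker d_k) - rank(im d_{k+1}).
rank(ker d_4) = rank(C_4) - rank(d_4) = 16 - 4 = 12.
rank(im d_{4+1}) = 9.
rank H_4 = 12 - 9 = 3

3


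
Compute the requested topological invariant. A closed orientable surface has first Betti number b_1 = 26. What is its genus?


For a closed orientable surface: b_1 = 2g.
26 = 2g
g = 26 / 2 = 13

13


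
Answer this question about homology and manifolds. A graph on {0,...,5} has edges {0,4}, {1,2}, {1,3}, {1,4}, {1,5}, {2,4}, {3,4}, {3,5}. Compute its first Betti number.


b_1 = E - V + (number of components).
E = 8, V = 6, components = 1.
b_1 = 8 - 6 + 1 = 3

3


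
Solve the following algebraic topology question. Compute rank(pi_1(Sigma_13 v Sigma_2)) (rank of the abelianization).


For a wedge: H_1(A v B) = H_1(A) + H_1(B).
b_1(Sigma_13) = 26, b_1(Sigma_2) = 4.
b_1 = 26 + 4 = 30

30


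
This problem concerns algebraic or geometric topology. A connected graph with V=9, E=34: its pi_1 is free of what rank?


For a connected graph: rank(pi_1) = b_1 = E - V + 1 = 1 - chi.
chi = V - E = 9 - 34 = -25.
rank = 1 - (-25) = 34 - 9 + 1 = 26

26


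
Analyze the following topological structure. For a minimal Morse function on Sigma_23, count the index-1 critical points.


A perfect Morse function has m_k = b_k.
For Sigma_23: b_0=1, b_1=2g=46, b_2=1.
Saddles m_1 = 2g = 46

46


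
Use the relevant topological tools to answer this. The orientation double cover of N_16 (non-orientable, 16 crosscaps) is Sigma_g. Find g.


chi(N_16) = 2 - 16 = -14.
Double cover: chi(Sigma_g) = 2 * chi(N_16) = 2*(-14) = -28.
2 - 2g = -28, so g = (2 - (-28))/2 = 30/2 = 15

15


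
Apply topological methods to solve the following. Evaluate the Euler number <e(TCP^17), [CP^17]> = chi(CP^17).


For any closed oriented manifold, <e(TM),[M]> = chi(M).
chi(CP^17) = 17+1 = 18

18
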